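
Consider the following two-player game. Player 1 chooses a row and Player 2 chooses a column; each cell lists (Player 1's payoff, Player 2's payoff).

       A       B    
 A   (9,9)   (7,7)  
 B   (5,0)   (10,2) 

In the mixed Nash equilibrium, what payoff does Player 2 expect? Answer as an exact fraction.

9/2

Player 1 mixes with probability p on A, chosen so Player 2 is indifferent: 9p + 0(1−p) = 7p + 2(1−p) gives p = 1/2.
Player 2's expected payoff is 9·1/2 + 0·1/2 = 9/2.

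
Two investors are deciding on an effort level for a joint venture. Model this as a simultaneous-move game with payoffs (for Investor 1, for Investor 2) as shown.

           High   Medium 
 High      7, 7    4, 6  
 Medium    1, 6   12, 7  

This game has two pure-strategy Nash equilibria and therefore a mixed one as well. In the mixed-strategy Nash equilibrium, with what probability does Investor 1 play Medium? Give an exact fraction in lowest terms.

1/2

Investor 1's mix p on High must make Investor 2 indifferent between High and Medium.
Investor 2's payoff from High: 7p + 6(1−p). From Medium: 6p + 7(1−p).
Set equal: 1p = 1(1−p) → p = 1/2.
Probability on Medium is 1 − 1/2 = 1/2.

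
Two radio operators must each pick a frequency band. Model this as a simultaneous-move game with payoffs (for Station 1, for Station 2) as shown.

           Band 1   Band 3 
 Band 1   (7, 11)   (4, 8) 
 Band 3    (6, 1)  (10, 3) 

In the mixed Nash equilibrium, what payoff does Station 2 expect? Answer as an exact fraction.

Station 1 mixes with probability p on Band 1, chosen so Station 2 is indifferent: 11p + 1(1−p) = 8p + 3(1−p) gives p = 2/5.
Station 2's expected payoff is 11·2/5 + 1·3/5 = 5.

5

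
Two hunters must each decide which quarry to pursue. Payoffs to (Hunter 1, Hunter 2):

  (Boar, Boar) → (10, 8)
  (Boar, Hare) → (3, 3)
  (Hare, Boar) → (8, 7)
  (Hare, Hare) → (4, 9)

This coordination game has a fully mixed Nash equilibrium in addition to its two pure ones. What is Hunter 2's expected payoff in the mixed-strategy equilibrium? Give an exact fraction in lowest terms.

51/7

Hunter 1 mixes with probability p on Boar, chosen so Hunter 2 is indifferent: 8p + 7(1−p) = 3p + 9(1−p) gives p = 2/7.
Hunter 2's expected payoff is 8·2/7 + 7·5/7 = 51/7.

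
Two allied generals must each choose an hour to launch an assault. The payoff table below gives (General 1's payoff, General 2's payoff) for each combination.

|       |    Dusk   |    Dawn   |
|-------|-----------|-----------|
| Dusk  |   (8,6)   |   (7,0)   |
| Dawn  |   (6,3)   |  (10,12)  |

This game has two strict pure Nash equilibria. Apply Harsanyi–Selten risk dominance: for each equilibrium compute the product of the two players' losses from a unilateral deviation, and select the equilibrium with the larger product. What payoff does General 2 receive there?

12

At both Dusk: General 1 loses 8 − 6 = 2 by deviating; General 2 loses 6 − 0 = 6. Product = 2·6 = 12.
At both Dawn: General 1 loses 10 − 7 = 3 by deviating; General 2 loses 12 − 3 = 9. Product = 3·9 = 27.
27 > 12, so both Dawn is risk-dominant. General 2's payoff there is 12.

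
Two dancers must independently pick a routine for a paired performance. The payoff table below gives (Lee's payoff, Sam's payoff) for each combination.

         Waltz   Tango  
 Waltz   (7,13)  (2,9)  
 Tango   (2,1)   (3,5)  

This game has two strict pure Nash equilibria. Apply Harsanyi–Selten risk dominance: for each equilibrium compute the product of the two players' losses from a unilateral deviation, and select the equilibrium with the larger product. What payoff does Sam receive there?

13

At both Waltz: Lee loses 7 − 2 = 5 by deviating; Sam loses 13 − 9 = 4. Product = 5·4 = 20.
At both Tango: Lee loses 3 − 2 = 1 by deviating; Sam loses 5 − 1 = 4. Product = 1·4 = 4.
20 > 4, so both Waltz is risk-dominant. Sam's payoff there is 13.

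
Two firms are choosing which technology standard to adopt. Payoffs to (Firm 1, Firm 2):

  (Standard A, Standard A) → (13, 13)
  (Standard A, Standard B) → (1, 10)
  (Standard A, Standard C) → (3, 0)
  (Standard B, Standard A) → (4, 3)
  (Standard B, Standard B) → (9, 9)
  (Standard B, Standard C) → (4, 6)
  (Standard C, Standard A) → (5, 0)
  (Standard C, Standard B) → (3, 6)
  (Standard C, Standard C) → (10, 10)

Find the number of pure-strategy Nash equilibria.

Both Standard A: Firm 1 gets 13 (best alternative 5); Firm 2 gets 13 (best alternative 10). Neither deviates — NE.
Both Standard B: Firm 1 gets 9 (best alternative 3); Firm 2 gets 9 (best alternative 6). Neither deviates — NE.
Both Standard C: Firm 1 gets 10 (best alternative 4); Firm 2 gets 10 (best alternative 6). Neither deviates — NE.
(Standard C, Standard A) is not a NE: Firm 1 would switch to Standard A (13 > 5).
No other cell survives both best-response checks, so there are 3 pure NE.

3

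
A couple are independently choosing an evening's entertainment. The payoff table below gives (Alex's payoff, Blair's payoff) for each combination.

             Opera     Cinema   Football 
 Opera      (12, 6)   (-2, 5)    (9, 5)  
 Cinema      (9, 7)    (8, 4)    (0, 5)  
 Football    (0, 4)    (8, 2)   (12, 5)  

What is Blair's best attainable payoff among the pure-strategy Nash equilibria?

6

Both Opera is a pure NE (Alex: 12 ≥ 9; Blair: 6 ≥ 5). Blair gets 6.
Both Football is a pure NE (Alex: 12 ≥ 9; Blair: 5 ≥ 4). Blair gets 5.
Every other cell has a profitable deviation for at least one player. Highest of {6, 5} is 6.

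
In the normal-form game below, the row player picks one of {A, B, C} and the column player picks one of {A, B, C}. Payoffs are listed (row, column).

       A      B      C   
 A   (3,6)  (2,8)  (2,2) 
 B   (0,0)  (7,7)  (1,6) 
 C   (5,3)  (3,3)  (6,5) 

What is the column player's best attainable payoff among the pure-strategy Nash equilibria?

Both B is a pure NE (the row player: 7 ≥ 3; the column player: 7 ≥ 6). The column player gets 7.
Both C is a pure NE (the row player: 6 ≥ 2; the column player: 5 ≥ 3). The column player gets 5.
Every other cell has a profitable deviation for at least one player. Highest of {7, 5} is 7.

7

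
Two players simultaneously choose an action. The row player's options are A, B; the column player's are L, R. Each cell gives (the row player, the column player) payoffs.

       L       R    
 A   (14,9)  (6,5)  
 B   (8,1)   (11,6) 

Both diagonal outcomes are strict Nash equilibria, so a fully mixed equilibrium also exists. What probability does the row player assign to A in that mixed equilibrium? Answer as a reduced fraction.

The row player's mix p on A must make the column player indifferent between L and R.
The column player's payoff from L: 9p + 1(1−p). From R: 5p + 6(1−p).
Set equal: 4p = 5(1−p) → p = 5/9.

5/9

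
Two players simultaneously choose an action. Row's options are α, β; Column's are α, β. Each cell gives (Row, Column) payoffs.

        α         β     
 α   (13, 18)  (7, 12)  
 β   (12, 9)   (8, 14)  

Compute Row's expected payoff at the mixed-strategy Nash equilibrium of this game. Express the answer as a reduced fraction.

Column mixes with probability q on α, chosen so Row is indifferent: 13q + 7(1−q) = 12q + 8(1−q) gives q = 1/2.
Row's expected payoff (from either row, since indifferent) is 13·1/2 + 7·1/2 = 10.

10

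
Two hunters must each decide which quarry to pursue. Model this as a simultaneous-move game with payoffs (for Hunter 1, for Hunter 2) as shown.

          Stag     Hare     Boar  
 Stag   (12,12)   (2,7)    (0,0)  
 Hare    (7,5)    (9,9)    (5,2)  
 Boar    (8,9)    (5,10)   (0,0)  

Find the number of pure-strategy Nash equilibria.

Both Stag: Hunter 1 gets 12 (best alternative 8); Hunter 2 gets 12 (best alternative 7). Neither deviates — NE.
Both Hare: Hunter 1 gets 9 (best alternative 5); Hunter 2 gets 9 (best alternative 5). Neither deviates — NE.
Both Boar is not a NE: Hunter 1 would switch to Hare (5 > 0).
No other cell survives both best-response checks, so there are 2 pure NE.

2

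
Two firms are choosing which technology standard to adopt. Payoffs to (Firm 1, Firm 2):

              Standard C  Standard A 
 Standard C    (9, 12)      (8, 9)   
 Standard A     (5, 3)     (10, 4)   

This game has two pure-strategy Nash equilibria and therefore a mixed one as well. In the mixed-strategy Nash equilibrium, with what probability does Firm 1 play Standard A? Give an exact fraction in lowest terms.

3/4

Firm 1's mix p on Standard C must make Firm 2 indifferent between Standard C and Standard A.
Firm 2's payoff from Standard C: 12p + 3(1−p). From Standard A: 9p + 4(1−p).
Set equal: 3p = 1(1−p) → p = 1/4.
Probability on Standard A is 1 − 1/4 = 3/4.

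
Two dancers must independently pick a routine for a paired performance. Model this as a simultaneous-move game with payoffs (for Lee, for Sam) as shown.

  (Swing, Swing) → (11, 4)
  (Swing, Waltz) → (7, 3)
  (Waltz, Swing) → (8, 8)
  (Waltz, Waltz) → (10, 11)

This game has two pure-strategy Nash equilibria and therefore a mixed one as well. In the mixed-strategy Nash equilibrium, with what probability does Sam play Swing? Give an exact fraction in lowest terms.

1/2

Sam's mix q on Swing must make Lee indifferent between Swing and Waltz.
Lee's payoff from Swing: 11q + 7(1−q). From Waltz: 8q + 10(1−q).
Set equal: 3q = 3(1−q) → q = 3/6 = 1/2.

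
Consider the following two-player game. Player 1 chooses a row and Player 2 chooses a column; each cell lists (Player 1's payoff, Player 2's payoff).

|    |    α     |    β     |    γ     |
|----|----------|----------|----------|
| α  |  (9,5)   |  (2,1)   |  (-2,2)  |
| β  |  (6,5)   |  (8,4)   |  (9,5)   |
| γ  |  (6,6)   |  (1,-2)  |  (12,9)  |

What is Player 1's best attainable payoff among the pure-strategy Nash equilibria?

Both α is a pure NE (Player 1: 9 ≥ 6; Player 2: 5 ≥ 2). Player 1 gets 9.
Both γ is a pure NE (Player 1: 12 ≥ 9; Player 2: 9 ≥ 6). Player 1 gets 12.
Every other cell has a profitable deviation for at least one player. Highest of {9, 12} is 12.

12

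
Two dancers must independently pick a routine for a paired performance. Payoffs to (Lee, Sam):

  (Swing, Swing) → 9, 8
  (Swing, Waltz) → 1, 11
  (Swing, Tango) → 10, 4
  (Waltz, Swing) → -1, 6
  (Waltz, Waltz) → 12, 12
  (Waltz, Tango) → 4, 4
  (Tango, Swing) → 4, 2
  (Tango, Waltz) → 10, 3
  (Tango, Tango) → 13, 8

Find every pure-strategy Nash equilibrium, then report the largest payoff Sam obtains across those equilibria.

12

Both Waltz is a pure NE (Lee: 12 ≥ 10; Sam: 12 ≥ 6). Sam gets 12.
Both Tango is a pure NE (Lee: 13 ≥ 10; Sam: 8 ≥ 3). Sam gets 8.
Every other cell has a profitable deviation for at least one player. Highest of {12, 8} is 12.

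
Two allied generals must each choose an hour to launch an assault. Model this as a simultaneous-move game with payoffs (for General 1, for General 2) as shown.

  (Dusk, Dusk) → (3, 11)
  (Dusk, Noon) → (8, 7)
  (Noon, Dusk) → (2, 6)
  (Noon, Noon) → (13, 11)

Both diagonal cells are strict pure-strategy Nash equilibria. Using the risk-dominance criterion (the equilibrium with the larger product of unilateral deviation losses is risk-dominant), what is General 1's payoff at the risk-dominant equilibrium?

13

At both Dusk: General 1 loses 3 − 2 = 1 by deviating; General 2 loses 11 − 7 = 4. Product = 1·4 = 4.
At both Noon: General 1 loses 13 − 8 = 5 by deviating; General 2 loses 11 − 6 = 5. Product = 5·5 = 25.
25 > 4, so both Noon is risk-dominant. General 1's payoff there is 13.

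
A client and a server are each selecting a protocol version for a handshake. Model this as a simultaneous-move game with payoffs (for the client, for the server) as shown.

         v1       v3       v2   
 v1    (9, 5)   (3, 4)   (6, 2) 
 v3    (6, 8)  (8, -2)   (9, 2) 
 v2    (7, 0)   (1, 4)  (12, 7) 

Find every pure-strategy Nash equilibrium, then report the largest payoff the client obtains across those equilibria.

Both v1 is a pure NE (the client: 9 ≥ 7; the server: 5 ≥ 4). The client gets 9.
Both v2 is a pure NE (the client: 12 ≥ 9; the server: 7 ≥ 4). The client gets 12.
Every other cell has a profitable deviation for at least one player. Highest of {9, 12} is 12.

12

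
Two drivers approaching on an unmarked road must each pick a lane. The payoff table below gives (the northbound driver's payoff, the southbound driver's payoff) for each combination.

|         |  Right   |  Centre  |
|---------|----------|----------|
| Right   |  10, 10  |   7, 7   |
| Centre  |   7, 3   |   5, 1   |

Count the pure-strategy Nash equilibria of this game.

Both Right: the northbound driver gets 10 (best alternative 7); the southbound driver gets 10 (best alternative 7). Neither deviates — NE.
Both Centre is not a NE: the northbound driver would switch to Right (7 > 5).
No other cell survives both best-response checks, so there is 1 pure NE.

1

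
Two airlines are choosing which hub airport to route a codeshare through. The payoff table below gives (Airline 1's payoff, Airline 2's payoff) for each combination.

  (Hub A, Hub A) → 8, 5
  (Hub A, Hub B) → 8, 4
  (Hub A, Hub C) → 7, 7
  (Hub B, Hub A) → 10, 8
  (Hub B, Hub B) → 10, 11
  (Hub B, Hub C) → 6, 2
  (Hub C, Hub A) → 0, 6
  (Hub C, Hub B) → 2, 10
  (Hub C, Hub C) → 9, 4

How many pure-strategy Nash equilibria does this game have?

1

Both Hub B: Airline 1 gets 10 (best alternative 8); Airline 2 gets 11 (best alternative 8). Neither deviates — NE.
Both Hub A is not a NE: Airline 1 would switch to Hub B (10 > 8).
No other cell survives both best-response checks, so there is 1 pure NE.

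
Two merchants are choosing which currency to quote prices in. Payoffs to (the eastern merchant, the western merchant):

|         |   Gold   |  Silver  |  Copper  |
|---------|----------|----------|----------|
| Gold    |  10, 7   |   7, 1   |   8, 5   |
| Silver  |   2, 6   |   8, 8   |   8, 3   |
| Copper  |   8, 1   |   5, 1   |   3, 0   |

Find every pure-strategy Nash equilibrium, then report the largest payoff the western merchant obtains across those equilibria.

Both Gold is a pure NE (the eastern merchant: 10 ≥ 8; the western merchant: 7 ≥ 5). The western merchant gets 7.
Both Silver is a pure NE (the eastern merchant: 8 ≥ 7; the western merchant: 8 ≥ 6). The western merchant gets 8.
Every other cell has a profitable deviation for at least one player. Highest of {7, 8} is 8.

8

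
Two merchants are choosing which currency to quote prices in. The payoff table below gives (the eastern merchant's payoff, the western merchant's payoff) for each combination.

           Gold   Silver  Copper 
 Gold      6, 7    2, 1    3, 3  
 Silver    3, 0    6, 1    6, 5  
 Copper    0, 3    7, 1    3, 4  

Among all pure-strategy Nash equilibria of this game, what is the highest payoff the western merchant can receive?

Both Gold is a pure NE (the eastern merchant: 6 ≥ 3; the western merchant: 7 ≥ 3). The western merchant gets 7.
(Silver, Copper) is a pure NE (the eastern merchant: 6 ≥ 3; the western merchant: 5 ≥ 1). The western merchant gets 5.
Every other cell has a profitable deviation for at least one player. Highest of {7, 5} is 7.

7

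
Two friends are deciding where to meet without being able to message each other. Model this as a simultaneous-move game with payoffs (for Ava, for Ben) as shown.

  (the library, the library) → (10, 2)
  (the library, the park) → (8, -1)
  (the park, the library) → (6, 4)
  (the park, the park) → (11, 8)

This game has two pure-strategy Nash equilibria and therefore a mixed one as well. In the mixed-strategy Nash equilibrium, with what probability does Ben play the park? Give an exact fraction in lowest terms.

4/7

Ben's mix q on the library must make Ava indifferent between the library and the park.
Ava's payoff from the library: 10q + 8(1−q). From the park: 6q + 11(1−q).
Set equal: 4q = 3(1−q) → q = 3/7.
Probability on the park is 1 − 3/7 = 4/7.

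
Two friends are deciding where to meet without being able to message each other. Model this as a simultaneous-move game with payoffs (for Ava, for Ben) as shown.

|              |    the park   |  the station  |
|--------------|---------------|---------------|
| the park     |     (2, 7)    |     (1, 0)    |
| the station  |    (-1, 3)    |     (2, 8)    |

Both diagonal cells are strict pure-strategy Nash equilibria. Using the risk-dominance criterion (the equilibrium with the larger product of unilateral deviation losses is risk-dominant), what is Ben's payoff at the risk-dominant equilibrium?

7

At both the park: Ava loses 2 − (-1) = 3 by deviating; Ben loses 7 − 0 = 7. Product = 3·7 = 21.
At both the station: Ava loses 2 − 1 = 1 by deviating; Ben loses 8 − 3 = 5. Product = 1·5 = 5.
21 > 5, so both the park is risk-dominant. Ben's payoff there is 7.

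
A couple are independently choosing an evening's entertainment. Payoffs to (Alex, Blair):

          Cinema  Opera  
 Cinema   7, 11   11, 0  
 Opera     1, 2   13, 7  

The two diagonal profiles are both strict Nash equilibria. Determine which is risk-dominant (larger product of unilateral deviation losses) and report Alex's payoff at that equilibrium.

At both Cinema: Alex loses 7 − 1 = 6 by deviating; Blair loses 11 − 0 = 11. Product = 6·11 = 66.
At both Opera: Alex loses 13 − 11 = 2 by deviating; Blair loses 7 − 2 = 5. Product = 2·5 = 10.
66 > 10, so both Cinema is risk-dominant. Alex's payoff there is 7.

7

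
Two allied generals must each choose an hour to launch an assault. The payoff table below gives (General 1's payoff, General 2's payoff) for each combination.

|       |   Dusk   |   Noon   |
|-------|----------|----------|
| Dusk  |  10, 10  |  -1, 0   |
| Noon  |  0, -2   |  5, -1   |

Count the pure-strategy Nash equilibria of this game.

2

Both Dusk: General 1 gets 10 (best alternative 0); General 2 gets 10 (best alternative 0). Neither deviates — NE.
Both Noon: General 1 gets 5 (best alternative -1); General 2 gets -1 (best alternative -2). Neither deviates — NE.
(Dusk, Noon) is not a NE: General 1 would switch to Noon (5 > -1).
No other cell survives both best-response checks, so there are 2 pure NE.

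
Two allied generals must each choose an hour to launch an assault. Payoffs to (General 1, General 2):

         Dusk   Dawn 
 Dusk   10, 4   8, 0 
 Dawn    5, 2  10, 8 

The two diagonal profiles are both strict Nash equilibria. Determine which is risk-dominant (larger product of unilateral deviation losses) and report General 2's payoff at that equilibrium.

At both Dusk: General 1 loses 10 − 5 = 5 by deviating; General 2 loses 4 − 0 = 4. Product = 5·4 = 20.
At both Dawn: General 1 loses 10 − 8 = 2 by deviating; General 2 loses 8 − 2 = 6. Product = 2·6 = 12.
20 > 12, so both Dusk is risk-dominant. General 2's payoff there is 4.

4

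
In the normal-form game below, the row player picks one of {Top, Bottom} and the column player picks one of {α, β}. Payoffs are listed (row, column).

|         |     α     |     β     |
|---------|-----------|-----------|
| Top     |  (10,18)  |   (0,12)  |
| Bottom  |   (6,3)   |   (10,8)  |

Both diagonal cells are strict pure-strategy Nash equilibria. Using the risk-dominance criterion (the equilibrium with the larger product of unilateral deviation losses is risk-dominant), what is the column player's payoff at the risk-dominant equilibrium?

At (Top, α): the row player loses 10 − 6 = 4 by deviating; the column player loses 18 − 12 = 6. Product = 4·6 = 24.
At (Bottom, β): the row player loses 10 − 0 = 10 by deviating; the column player loses 8 − 3 = 5. Product = 10·5 = 50.
50 > 24, so (Bottom, β) is risk-dominant. The column player's payoff there is 8.

8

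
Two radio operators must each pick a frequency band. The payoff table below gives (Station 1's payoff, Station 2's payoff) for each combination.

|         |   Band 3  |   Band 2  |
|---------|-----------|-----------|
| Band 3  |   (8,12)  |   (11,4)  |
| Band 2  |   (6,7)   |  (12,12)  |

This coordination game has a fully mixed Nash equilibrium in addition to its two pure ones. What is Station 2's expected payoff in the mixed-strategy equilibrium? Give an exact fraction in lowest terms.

116/13

Station 1 mixes with probability p on Band 3, chosen so Station 2 is indifferent: 12p + 7(1−p) = 4p + 12(1−p) gives p = 5/13.
Station 2's expected payoff is 12·5/13 + 7·8/13 = 116/13.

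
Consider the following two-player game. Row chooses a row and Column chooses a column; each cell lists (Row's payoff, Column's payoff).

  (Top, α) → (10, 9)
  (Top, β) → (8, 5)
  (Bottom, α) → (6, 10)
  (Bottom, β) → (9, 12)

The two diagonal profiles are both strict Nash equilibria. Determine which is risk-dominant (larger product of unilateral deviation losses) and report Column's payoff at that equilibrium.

9

At (Top, α): Row loses 10 − 6 = 4 by deviating; Column loses 9 − 5 = 4. Product = 4·4 = 16.
At (Bottom, β): Row loses 9 − 8 = 1 by deviating; Column loses 12 − 10 = 2. Product = 1·2 = 2.
16 > 2, so (Top, α) is risk-dominant. Column's payoff there is 9.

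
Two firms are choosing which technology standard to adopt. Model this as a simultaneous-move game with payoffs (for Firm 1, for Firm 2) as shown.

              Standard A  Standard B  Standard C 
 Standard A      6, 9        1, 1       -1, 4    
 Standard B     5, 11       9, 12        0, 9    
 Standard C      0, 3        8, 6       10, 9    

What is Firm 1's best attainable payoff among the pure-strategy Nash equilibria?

Both Standard A is a pure NE (Firm 1: 6 ≥ 5; Firm 2: 9 ≥ 4). Firm 1 gets 6.
Both Standard B is a pure NE (Firm 1: 9 ≥ 8; Firm 2: 12 ≥ 11). Firm 1 gets 9.
Both Standard C is a pure NE (Firm 1: 10 ≥ 0; Firm 2: 9 ≥ 6). Firm 1 gets 10.
Every other cell has a profitable deviation for at least one player. Highest of {6, 9, 10} is 10.

10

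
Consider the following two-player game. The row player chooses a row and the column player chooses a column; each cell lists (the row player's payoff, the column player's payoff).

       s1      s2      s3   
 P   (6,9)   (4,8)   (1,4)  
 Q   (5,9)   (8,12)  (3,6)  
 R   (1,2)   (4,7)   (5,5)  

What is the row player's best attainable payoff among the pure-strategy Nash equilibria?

8

(P, s1) is a pure NE (the row player: 6 ≥ 5; the column player: 9 ≥ 8). The row player gets 6.
(Q, s2) is a pure NE (the row player: 8 ≥ 4; the column player: 12 ≥ 9). The row player gets 8.
Every other cell has a profitable deviation for at least one player. Highest of {6, 8} is 8.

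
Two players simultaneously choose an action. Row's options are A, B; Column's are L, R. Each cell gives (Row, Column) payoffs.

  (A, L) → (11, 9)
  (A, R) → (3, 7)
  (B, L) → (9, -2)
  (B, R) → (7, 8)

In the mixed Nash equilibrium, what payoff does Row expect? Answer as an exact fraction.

25/3

Column mixes with probability q on L, chosen so Row is indifferent: 11q + 3(1−q) = 9q + 7(1−q) gives q = 2/3.
Row's expected payoff (from either row, since indifferent) is 11·2/3 + 3·1/3 = 25/3.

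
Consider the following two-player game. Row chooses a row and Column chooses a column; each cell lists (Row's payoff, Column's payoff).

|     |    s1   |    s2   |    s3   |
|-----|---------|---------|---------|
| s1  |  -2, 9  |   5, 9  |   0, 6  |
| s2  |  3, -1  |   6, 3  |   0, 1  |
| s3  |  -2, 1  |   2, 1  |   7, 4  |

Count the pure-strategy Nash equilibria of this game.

2

Both s2: Row gets 6 (best alternative 5); Column gets 3 (best alternative 1). Neither deviates — NE.
Both s3: Row gets 7 (best alternative 0); Column gets 4 (best alternative 1). Neither deviates — NE.
Both s1 is not a NE: Row would switch to s2 (3 > -2).
No other cell survives both best-response checks, so there are 2 pure NE.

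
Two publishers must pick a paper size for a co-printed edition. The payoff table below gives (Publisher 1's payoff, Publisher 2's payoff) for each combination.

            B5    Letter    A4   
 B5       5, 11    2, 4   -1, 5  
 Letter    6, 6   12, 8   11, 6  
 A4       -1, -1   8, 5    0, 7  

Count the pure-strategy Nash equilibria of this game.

Both Letter: Publisher 1 gets 12 (best alternative 8); Publisher 2 gets 8 (best alternative 6). Neither deviates — NE.
Both B5 is not a NE: Publisher 1 would switch to Letter (6 > 5).
No other cell survives both best-response checks, so there is 1 pure NE.

1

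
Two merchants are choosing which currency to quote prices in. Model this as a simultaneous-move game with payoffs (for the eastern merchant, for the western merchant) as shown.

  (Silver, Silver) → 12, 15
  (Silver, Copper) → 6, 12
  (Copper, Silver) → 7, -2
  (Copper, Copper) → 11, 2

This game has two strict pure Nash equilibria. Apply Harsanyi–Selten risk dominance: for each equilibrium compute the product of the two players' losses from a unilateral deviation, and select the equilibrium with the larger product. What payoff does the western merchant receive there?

At both Silver: the eastern merchant loses 12 − 7 = 5 by deviating; the western merchant loses 15 − 12 = 3. Product = 5·3 = 15.
At both Copper: the eastern merchant loses 11 − 6 = 5 by deviating; the western merchant loses 2 − (-2) = 4. Product = 5·4 = 20.
20 > 15, so both Copper is risk-dominant. The western merchant's payoff there is 2.

2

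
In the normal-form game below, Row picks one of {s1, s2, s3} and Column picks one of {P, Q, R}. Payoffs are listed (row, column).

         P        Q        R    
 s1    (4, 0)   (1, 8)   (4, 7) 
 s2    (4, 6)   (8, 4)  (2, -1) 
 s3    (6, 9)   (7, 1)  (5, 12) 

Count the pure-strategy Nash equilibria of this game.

(s3, R): Row gets 5 (best alternative 4); Column gets 12 (best alternative 9). Neither deviates — NE.
(s2, Q) is not a NE: Column would switch to P (6 > 4).
No other cell survives both best-response checks, so there is 1 pure NE.

1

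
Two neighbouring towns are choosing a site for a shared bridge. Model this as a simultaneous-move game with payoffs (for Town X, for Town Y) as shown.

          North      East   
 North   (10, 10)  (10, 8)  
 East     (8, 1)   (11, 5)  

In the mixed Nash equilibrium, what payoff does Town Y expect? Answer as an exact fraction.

Town X mixes with probability p on North, chosen so Town Y is indifferent: 10p + 1(1−p) = 8p + 5(1−p) gives p = 2/3.
Town Y's expected payoff is 10·2/3 + 1·1/3 = 7.

7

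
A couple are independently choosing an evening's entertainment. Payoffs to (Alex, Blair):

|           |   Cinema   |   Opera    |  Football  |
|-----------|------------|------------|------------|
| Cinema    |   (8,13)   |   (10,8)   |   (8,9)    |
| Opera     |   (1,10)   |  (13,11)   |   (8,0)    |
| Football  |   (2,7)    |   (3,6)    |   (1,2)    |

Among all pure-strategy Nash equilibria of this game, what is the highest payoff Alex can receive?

Both Cinema is a pure NE (Alex: 8 ≥ 2; Blair: 13 ≥ 9). Alex gets 8.
Both Opera is a pure NE (Alex: 13 ≥ 10; Blair: 11 ≥ 10). Alex gets 13.
Every other cell has a profitable deviation for at least one player. Highest of {8, 13} is 13.

13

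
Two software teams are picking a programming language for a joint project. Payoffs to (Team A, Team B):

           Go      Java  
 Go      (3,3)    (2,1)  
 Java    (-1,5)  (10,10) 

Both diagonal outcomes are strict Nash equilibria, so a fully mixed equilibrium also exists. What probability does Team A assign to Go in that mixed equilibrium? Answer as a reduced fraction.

Team A's mix p on Go must make Team B indifferent between Go and Java.
Team B's payoff from Go: 3p + 5(1−p). From Java: 1p + 10(1−p).
Set equal: 2p = 5(1−p) → p = 5/7.

5/7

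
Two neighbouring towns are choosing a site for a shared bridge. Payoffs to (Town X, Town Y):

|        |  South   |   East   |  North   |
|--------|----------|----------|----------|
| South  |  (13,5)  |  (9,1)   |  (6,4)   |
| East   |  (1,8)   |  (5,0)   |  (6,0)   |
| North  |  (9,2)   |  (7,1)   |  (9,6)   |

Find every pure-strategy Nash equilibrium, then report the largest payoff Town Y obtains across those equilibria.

Both South is a pure NE (Town X: 13 ≥ 9; Town Y: 5 ≥ 4). Town Y gets 5.
Both North is a pure NE (Town X: 9 ≥ 6; Town Y: 6 ≥ 2). Town Y gets 6.
Every other cell has a profitable deviation for at least one player. Highest of {5, 6} is 6.

6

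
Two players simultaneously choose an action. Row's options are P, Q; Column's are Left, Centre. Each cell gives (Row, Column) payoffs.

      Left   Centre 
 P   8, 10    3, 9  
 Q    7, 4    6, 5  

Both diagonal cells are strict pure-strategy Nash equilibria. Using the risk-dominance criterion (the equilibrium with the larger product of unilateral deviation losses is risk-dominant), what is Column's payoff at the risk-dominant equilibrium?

5

At (P, Left): Row loses 8 − 7 = 1 by deviating; Column loses 10 − 9 = 1. Product = 1·1 = 1.
At (Q, Centre): Row loses 6 − 3 = 3 by deviating; Column loses 5 − 4 = 1. Product = 3·1 = 3.
3 > 1, so (Q, Centre) is risk-dominant. Column's payoff there is 5.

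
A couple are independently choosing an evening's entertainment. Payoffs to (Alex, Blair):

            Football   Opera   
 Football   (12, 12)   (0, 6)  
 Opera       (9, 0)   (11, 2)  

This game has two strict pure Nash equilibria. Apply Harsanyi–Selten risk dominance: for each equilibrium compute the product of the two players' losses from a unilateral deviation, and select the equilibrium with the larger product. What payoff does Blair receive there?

At both Football: Alex loses 12 − 9 = 3 by deviating; Blair loses 12 − 6 = 6. Product = 3·6 = 18.
At both Opera: Alex loses 11 − 0 = 11 by deviating; Blair loses 2 − 0 = 2. Product = 11·2 = 22.
22 > 18, so both Opera is risk-dominant. Blair's payoff there is 2.

2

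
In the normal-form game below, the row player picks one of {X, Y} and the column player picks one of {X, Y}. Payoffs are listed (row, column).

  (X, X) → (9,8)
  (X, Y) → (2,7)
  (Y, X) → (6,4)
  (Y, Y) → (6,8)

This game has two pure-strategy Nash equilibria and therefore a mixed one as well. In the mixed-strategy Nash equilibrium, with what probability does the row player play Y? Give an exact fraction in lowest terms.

1/5

The row player's mix p on X must make the column player indifferent between X and Y.
The column player's payoff from X: 8p + 4(1−p). From Y: 7p + 8(1−p).
Set equal: 1p = 4(1−p) → p = 4/5.
Probability on Y is 1 − 4/5 = 1/5.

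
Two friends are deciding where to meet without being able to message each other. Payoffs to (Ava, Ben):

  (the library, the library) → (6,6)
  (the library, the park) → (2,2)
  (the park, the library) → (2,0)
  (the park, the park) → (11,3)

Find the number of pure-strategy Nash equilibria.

2

Both the library: Ava gets 6 (best alternative 2); Ben gets 6 (best alternative 2). Neither deviates — NE.
Both the park: Ava gets 11 (best alternative 2); Ben gets 3 (best alternative 0). Neither deviates — NE.
(the park, the library) is not a NE: Ava would switch to the library (6 > 2).
No other cell survives both best-response checks, so there are 2 pure NE.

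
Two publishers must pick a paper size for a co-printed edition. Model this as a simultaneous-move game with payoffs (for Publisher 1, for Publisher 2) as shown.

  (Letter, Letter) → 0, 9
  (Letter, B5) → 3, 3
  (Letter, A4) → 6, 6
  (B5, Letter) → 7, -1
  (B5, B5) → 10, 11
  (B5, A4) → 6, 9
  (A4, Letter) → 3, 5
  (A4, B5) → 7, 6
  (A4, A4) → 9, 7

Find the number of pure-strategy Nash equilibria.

2

Both B5: Publisher 1 gets 10 (best alternative 7); Publisher 2 gets 11 (best alternative 9). Neither deviates — NE.
Both A4: Publisher 1 gets 9 (best alternative 6); Publisher 2 gets 7 (best alternative 6). Neither deviates — NE.
Both Letter is not a NE: Publisher 1 would switch to B5 (7 > 0).
No other cell survives both best-response checks, so there are 2 pure NE.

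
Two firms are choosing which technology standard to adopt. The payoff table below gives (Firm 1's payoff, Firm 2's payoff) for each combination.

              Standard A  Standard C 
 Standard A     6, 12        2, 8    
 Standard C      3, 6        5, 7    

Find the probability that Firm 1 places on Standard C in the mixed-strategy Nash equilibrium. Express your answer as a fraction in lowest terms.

Firm 1's mix p on Standard A must make Firm 2 indifferent between Standard A and Standard C.
Firm 2's payoff from Standard A: 12p + 6(1−p). From Standard C: 8p + 7(1−p).
Set equal: 4p = 1(1−p) → p = 1/5.
Probability on Standard C is 1 − 1/5 = 4/5.

4/5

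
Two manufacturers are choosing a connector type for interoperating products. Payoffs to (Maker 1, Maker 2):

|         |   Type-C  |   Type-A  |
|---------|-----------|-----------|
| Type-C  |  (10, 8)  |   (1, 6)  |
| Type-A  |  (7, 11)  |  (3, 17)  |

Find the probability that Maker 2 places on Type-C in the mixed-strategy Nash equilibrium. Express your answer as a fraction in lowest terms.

2/5

Maker 2's mix q on Type-C must make Maker 1 indifferent between Type-C and Type-A.
Maker 1's payoff from Type-C: 10q + 1(1−q). From Type-A: 7q + 3(1−q).
Set equal: 3q = 2(1−q) → q = 2/5.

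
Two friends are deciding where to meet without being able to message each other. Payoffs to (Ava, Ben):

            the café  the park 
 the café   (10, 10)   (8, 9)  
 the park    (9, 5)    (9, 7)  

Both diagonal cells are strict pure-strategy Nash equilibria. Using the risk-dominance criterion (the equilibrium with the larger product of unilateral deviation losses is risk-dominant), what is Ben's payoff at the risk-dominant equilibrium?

7

At both the café: Ava loses 10 − 9 = 1 by deviating; Ben loses 10 − 9 = 1. Product = 1·1 = 1.
At both the park: Ava loses 9 − 8 = 1 by deviating; Ben loses 7 − 5 = 2. Product = 1·2 = 2.
2 > 1, so both the park is risk-dominant. Ben's payoff there is 7.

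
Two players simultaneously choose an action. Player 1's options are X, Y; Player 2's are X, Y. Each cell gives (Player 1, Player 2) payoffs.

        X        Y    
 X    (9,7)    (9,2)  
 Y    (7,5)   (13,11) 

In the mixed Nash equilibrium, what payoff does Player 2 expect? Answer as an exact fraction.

Player 1 mixes with probability p on X, chosen so Player 2 is indifferent: 7p + 5(1−p) = 2p + 11(1−p) gives p = 6/11.
Player 2's expected payoff is 7·6/11 + 5·5/11 = 67/11.

67/11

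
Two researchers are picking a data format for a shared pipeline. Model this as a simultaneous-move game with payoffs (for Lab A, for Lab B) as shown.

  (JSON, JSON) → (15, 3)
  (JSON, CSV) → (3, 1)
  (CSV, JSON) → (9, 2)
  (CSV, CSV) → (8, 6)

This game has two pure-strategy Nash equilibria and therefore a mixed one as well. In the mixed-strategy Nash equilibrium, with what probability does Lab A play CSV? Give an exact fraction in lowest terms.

1/3

Lab A's mix p on JSON must make Lab B indifferent between JSON and CSV.
Lab B's payoff from JSON: 3p + 2(1−p). From CSV: 1p + 6(1−p).
Set equal: 2p = 4(1−p) → p = 4/6 = 2/3.
Probability on CSV is 1 − 2/3 = 1/3.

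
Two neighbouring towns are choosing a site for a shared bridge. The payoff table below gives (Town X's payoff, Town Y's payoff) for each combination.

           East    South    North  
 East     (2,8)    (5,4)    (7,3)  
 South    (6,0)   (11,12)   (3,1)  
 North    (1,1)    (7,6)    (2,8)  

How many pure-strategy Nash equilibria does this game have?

Both South: Town X gets 11 (best alternative 7); Town Y gets 12 (best alternative 1). Neither deviates — NE.
Both North is not a NE: Town X would switch to East (7 > 2).
No other cell survives both best-response checks, so there is 1 pure NE.

1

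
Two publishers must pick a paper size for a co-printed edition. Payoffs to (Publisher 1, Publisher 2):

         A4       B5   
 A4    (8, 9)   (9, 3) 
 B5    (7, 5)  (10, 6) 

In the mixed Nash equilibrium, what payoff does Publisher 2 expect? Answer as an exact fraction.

39/7

Publisher 1 mixes with probability p on A4, chosen so Publisher 2 is indifferent: 9p + 5(1−p) = 3p + 6(1−p) gives p = 1/7.
Publisher 2's expected payoff is 9·1/7 + 5·6/7 = 39/7.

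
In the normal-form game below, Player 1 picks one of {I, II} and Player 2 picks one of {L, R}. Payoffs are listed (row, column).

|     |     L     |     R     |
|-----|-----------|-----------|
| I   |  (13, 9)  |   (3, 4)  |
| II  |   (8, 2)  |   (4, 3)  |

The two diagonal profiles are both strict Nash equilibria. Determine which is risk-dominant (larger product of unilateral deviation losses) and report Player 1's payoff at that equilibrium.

At (I, L): Player 1 loses 13 − 8 = 5 by deviating; Player 2 loses 9 − 4 = 5. Product = 5·5 = 25.
At (II, R): Player 1 loses 4 − 3 = 1 by deviating; Player 2 loses 3 − 2 = 1. Product = 1·1 = 1.
25 > 1, so (I, L) is risk-dominant. Player 1's payoff there is 13.

13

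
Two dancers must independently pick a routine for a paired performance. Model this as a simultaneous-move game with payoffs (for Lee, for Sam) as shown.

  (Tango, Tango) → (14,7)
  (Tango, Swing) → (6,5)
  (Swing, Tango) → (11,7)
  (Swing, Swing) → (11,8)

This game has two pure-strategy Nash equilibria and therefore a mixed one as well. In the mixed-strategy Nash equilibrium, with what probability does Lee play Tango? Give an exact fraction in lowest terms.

1/3

Lee's mix p on Tango must make Sam indifferent between Tango and Swing.
Sam's payoff from Tango: 7p + 7(1−p). From Swing: 5p + 8(1−p).
Set equal: 2p = 1(1−p) → p = 1/3.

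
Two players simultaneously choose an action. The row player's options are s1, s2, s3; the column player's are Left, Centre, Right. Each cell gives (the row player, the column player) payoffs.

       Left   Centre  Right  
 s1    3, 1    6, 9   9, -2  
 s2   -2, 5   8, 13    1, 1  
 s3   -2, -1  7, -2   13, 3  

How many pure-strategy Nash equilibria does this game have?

(s2, Centre): the row player gets 8 (best alternative 7); the column player gets 13 (best alternative 5). Neither deviates — NE.
(s3, Right): the row player gets 13 (best alternative 9); the column player gets 3 (best alternative -1). Neither deviates — NE.
(s1, Left) is not a NE: the column player would switch to Centre (9 > 1).
No other cell survives both best-response checks, so there are 2 pure NE.

2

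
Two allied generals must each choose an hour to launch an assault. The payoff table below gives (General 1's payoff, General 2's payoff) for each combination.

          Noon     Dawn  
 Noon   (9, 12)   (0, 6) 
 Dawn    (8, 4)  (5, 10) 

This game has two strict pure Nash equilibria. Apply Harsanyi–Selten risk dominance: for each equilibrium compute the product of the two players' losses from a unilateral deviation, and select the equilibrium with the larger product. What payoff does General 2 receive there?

10

At both Noon: General 1 loses 9 − 8 = 1 by deviating; General 2 loses 12 − 6 = 6. Product = 1·6 = 6.
At both Dawn: General 1 loses 5 − 0 = 5 by deviating; General 2 loses 10 − 4 = 6. Product = 5·6 = 30.
30 > 6, so both Dawn is risk-dominant. General 2's payoff there is 10.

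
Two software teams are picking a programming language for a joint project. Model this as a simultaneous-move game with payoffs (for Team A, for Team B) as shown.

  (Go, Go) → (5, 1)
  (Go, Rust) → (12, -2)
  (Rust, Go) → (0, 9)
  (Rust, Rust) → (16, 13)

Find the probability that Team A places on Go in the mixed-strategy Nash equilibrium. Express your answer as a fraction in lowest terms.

4/7

Team A's mix p on Go must make Team B indifferent between Go and Rust.
Team B's payoff from Go: 1p + 9(1−p). From Rust: (-2)p + 13(1−p).
Set equal: 3p = 4(1−p) → p = 4/7.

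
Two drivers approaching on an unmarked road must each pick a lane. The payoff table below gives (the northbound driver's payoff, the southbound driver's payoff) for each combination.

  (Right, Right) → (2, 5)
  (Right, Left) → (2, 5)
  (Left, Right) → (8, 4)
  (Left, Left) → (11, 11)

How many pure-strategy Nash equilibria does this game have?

Both Left: the northbound driver gets 11 (best alternative 2); the southbound driver gets 11 (best alternative 4). Neither deviates — NE.
Both Right is not a NE: the northbound driver would switch to Left (8 > 2).
No other cell survives both best-response checks, so there is 1 pure NE.

1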